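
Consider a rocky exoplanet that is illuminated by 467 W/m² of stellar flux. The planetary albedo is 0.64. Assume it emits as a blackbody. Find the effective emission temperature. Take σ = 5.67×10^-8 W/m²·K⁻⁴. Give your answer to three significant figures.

165 K

Absorbed flux (global mean): S(1−α)/4 = 467.0·0.36/4 = 42.03 W/m².
Set σT⁴ = 42.03 → T = (42.03/σ)^(1/4) = 165.0 K.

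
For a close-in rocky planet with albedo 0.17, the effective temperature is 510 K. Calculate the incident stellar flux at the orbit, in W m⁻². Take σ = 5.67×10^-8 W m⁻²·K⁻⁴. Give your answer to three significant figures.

18500 W m⁻²

Invert the energy balance for S: S = 4σT⁴/(1−α).
σT⁴ = 5.67×10⁻⁸·(510)⁴ = 3836 W m⁻².
So S = 4×3836/(1−0.17) = 18490 W m⁻².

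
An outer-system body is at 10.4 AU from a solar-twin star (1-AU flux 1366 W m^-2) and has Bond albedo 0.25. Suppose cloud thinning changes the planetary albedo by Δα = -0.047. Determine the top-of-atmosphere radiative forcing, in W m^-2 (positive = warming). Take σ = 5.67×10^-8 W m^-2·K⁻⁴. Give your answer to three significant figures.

0.148 W m^-2

By the inverse-square law, S = 1366/10.4² = 12.63 W m^-2.
The change in absorbed flux is Δ[S(1−α)/4] = −SΔα/4 = 0.1484 W m^-2.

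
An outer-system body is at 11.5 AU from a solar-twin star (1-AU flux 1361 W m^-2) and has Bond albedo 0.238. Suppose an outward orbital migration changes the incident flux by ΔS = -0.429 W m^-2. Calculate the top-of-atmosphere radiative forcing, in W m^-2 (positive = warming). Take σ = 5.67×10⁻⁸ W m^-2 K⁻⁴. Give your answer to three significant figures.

-0.0817 W m^-2

By the inverse-square law, S = 1361/11.5² = 10.29 W m^-2.
ΔF = Δ[S(1−α)]/4 = (1−0.238)·-0.429/4 = -0.08172 W m^-2.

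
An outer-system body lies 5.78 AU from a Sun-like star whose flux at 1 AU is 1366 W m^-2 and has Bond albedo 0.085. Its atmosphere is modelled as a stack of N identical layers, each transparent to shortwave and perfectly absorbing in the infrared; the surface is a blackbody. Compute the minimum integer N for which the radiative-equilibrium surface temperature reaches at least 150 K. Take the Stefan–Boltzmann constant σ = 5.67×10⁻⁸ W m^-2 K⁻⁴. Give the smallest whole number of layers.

By the inverse-square law, S = 1366/5.78² = 40.89 W m^-2.
The effective emission temperature is T_e = [S(1−α)/(4σ)]^¼ = 113.3 K.
T_s = (N+1)^(1/4)·T_e ≥ 150 K requires N+1 ≥ (T_s/T_e)⁴ = (150/113.3)⁴ = 3.069.
Rounding up, N = 3.

3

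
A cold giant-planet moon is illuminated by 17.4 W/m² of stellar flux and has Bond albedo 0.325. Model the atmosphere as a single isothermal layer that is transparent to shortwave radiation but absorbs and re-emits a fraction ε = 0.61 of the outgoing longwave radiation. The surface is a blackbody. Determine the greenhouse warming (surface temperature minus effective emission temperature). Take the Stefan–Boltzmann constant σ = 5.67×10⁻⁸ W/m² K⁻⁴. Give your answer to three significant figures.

8.08 K

At the top of the atmosphere, σT_e⁴ = S(1−α)/4 = 2.936 W/m², giving T_e = 84.83 K.
The surface balance (absorbed SW + ε·downward IR = σT_s⁴) with T_a⁴ = T_s⁴/2 reduces to T_s = T_e·[2/(2−ε)]^¼ = 92.91 K.
The atmosphere warms the surface by 8.078 K.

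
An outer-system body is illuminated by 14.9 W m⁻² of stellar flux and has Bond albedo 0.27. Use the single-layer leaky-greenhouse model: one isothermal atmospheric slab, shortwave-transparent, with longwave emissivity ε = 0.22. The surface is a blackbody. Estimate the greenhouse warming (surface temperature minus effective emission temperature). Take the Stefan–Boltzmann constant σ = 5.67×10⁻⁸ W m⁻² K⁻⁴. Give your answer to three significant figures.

2.46 K

Effective emission temperature (TOA balance): σT_e⁴ = S(1−α)/4 = 2.719 W m⁻² → T_e = 83.22 K.
The surface balance (absorbed SW + ε·downward IR = σT_s⁴) with T_a⁴ = T_s⁴/2 reduces to T_s = T_e·[2/(2−ε)]^¼ = 85.68 K.
The atmosphere warms the surface by 2.460 K.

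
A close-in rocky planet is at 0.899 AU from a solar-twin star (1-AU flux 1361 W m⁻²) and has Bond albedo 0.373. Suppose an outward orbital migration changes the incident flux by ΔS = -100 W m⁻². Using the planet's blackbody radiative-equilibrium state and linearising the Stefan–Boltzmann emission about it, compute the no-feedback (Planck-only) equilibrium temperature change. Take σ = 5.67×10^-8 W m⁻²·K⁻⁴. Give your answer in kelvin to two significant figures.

Flux at the orbit: S = 1361/(0.899)² = 1684 W m⁻².
The baseline emission temperature is T_e = 261.2 K.
TOA radiative forcing: ΔF = (1−α)ΔS/4 = 0.627·(-100)/4 = -15.68 W m⁻².
Planck response: λ_P = 4σT_e³ = 4·5.67×10⁻⁸·(261.2)³ = 4.042 W m⁻²/K.
Hence the no-feedback warming is ΔF/(4σT_e³) = -3.88 K.

-3.9 kelvin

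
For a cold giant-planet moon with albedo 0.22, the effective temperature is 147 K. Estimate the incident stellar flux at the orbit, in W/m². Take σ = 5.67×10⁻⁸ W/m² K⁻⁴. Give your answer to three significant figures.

Invert the energy balance for S: S = 4σT⁴/(1−α).
σT⁴ = 5.67×10⁻⁸·(147)⁴ = 26.48 W/m².
So S = 4×26.48/(1−0.22) = 135.8 W/m².

136 W/m²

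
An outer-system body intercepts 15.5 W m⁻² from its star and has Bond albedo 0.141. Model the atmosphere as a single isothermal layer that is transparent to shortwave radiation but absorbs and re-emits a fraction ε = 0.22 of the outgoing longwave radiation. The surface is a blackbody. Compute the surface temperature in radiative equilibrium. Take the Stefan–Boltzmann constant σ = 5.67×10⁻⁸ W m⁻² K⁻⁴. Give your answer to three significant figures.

90.1 kelvin

Effective emission temperature (TOA balance): σT_e⁴ = S(1−α)/4 = 3.329 W m⁻² → T_e = 87.53 K.
The surface balance (absorbed SW + ε·downward IR = σT_s⁴) with T_a⁴ = T_s⁴/2 reduces to T_s = T_e·[2/(2−ε)]^¼ = 90.12 K.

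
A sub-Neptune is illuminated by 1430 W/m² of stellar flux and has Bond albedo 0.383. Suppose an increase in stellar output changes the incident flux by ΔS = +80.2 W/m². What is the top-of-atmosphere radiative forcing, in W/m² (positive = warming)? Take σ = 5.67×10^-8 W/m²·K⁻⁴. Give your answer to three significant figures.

12.4 W/m²

TOA radiative forcing: ΔF = (1−α)ΔS/4 = 0.617·(+80.2)/4 = 12.37 W/m².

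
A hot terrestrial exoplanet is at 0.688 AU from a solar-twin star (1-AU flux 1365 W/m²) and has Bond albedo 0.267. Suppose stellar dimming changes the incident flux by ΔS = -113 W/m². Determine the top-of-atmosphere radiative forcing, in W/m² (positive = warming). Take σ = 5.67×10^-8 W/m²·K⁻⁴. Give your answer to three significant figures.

-20.7 W/m²

By the inverse-square law, S = 1365/0.688² = 2884 W/m².
ΔF = Δ[S(1−α)]/4 = (1−0.267)·-113/4 = -20.71 W/m².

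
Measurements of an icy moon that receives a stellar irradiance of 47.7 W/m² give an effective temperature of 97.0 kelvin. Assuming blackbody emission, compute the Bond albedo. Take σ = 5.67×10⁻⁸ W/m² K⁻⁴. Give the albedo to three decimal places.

Rearranging the radiative balance, α = 1 − 4σT⁴/S.
4σT⁴ = 4·5.67×10⁻⁸·(97.0)⁴ = 20.08 W/m².
1−α = 20.08/47.70 = 0.4209, so α = 0.5791.

0.579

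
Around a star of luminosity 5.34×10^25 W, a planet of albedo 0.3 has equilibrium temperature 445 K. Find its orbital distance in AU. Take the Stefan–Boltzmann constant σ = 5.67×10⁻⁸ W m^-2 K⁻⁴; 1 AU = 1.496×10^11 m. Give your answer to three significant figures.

0.122 AU

Energy balance gives S = 4σT⁴/(1−α) = 12710 W m^-2.
Then d = [L/(4πS)]^(1/2) = 1.829×10^10 m, i.e. 0.1222 AU.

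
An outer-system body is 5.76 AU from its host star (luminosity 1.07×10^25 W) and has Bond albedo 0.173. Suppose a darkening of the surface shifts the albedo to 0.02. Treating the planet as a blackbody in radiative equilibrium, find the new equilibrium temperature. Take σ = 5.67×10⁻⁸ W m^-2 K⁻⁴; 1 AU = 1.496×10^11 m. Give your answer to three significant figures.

Orbital distance: d = 5.76 AU = 8.617×10^11 m.
Spreading L over a sphere of radius d: S = 1.07×10^25/(4π·8.62×10^11²) = 1.147 W m^-2.
New equilibrium: T₂ = [(1−0.02)·1.147/(4σ)]^(1/4) = 47.18 K.

47.2 kelvin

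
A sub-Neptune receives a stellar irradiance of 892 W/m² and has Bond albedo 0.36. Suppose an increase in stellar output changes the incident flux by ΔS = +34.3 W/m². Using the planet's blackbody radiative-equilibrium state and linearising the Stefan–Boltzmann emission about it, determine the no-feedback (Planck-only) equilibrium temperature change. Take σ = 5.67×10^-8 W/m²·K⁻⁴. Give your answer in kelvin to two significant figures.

The baseline emission temperature is T_e = 224.0 K.
TOA radiative forcing: ΔF = (1−α)ΔS/4 = 0.64·(+34.3)/4 = 5.488 W/m².
Linearising σT⁴ gives d(σT⁴)/dT = 4σT_e³ = 2.549 W/m² per K.
ΔT₀ = ΔF/λ_P = 5.488/2.549 = 2.15 K.

2.2 K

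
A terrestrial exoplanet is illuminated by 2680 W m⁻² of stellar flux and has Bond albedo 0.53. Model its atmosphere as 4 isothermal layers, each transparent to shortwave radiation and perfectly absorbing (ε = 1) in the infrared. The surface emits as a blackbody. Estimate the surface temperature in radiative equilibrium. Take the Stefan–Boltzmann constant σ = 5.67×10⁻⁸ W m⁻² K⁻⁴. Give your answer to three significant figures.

408 K

The effective emission temperature is T_e = [S(1−α)/(4σ)]^¼ = 273.0 K.
Layer-by-layer balance gives σT_s⁴ = (N+1)σT_e⁴, so T_s = 5^¼·273.0 = 408.2 K.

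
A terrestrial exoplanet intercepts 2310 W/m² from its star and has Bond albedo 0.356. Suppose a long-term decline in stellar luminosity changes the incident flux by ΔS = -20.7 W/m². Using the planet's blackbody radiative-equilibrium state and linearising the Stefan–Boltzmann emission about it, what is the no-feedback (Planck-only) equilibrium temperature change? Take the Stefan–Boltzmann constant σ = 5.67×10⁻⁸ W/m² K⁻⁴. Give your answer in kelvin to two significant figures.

Unperturbed T_e = [2310·(1−0.356)/(4σ)]^¼ = 284.6 K.
TOA radiative forcing: ΔF = (1−α)ΔS/4 = 0.644·(-20.7)/4 = -3.333 W/m².
Linearising σT⁴ gives d(σT⁴)/dT = 4σT_e³ = 5.227 W/m² per K.
ΔT₀ = ΔF/λ_P = -3.333/5.227 = -0.638 K.

-0.64 kelvin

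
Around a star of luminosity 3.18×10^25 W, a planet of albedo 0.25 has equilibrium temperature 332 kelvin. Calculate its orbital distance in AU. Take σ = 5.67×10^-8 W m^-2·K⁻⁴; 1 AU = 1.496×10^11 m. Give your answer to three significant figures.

The flux needed for this T is 4σT⁴/(1−0.25) = 3674 W m^-2.
Then d = [L/(4πS)]^(1/2) = 2.624×10^10 m, i.e. 0.1754 AU.

0.175 AU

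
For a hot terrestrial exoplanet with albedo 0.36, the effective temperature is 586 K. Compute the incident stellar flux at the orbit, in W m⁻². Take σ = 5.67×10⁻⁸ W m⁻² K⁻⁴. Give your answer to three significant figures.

41800 W m⁻²

Invert the energy balance for S: S = 4σT⁴/(1−α).
σT⁴ = 5.67×10⁻⁸·(586)⁴ = 6686 W m⁻².
So S = 4×6686/(1−0.36) = 41790 W m⁻².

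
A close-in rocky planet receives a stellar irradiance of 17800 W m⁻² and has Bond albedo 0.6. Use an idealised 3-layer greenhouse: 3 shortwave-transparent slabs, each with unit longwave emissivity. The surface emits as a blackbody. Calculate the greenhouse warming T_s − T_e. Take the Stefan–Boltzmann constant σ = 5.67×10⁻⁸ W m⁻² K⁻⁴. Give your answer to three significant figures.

OLR = S(1−α)/4 = 1780 W m⁻²; the top layer radiates at T_e = 420.9 K.
T_s = (N+1)^(1/4)·T_e = 595.3 K.
So the greenhouse effect raises the surface by 595.3 − 420.9 = 174.4 K.

174 kelvin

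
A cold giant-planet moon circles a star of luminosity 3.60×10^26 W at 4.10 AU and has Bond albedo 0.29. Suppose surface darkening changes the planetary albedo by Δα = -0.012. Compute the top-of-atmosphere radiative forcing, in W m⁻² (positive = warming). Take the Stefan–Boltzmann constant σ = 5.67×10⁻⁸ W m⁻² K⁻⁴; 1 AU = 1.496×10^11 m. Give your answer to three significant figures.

d = 4.10 × 1.496×10^11 m = 6.134×10^11 m.
S = L/(4πd²) = 76.15 W m⁻².
ΔF = −(S/4)Δα = −(76.15/4)×(-0.012) = 0.2284 W m⁻².

0.228 W m⁻²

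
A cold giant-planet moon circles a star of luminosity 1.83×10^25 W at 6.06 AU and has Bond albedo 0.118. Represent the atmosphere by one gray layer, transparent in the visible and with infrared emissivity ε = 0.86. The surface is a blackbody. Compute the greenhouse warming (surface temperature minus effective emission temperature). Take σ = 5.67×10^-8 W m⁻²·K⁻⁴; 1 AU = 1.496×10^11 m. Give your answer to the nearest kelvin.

Orbital distance: d = 6.06 AU = 9.066×10^11 m.
Spreading L over a sphere of radius d: S = 1.83×10^25/(4π·9.07×10^11²) = 1.772 W m⁻².
The planet radiates to space at T_e = [S(1−α)/(4σ)]^(1/4) = 51.23 K.
Surface balance with a leaky layer gives σT_s⁴ = σT_e⁴·2/(2−ε), so T_s = T_e·[2/(2−0.86)]^(1/4) = 58.97 K.
T_s − T_e = 58.97 − 51.23 = 7.730 K.

8 K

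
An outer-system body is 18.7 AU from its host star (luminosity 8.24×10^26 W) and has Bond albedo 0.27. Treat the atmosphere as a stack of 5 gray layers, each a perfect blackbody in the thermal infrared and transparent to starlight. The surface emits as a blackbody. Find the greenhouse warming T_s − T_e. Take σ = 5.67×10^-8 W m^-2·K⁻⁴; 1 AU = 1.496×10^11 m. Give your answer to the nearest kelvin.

d = 18.7 × 1.496×10^11 m = 2.798×10^12 m.
S = L/(4πd²) = 8.379 W m^-2.
OLR = S(1−α)/4 = 1.529 W m^-2; the top layer radiates at T_e = 72.06 K.
Surface: T_s = (6)^¼·T_e = 112.8 K.
Warming: T_s − T_e = 40.72 K.

41 K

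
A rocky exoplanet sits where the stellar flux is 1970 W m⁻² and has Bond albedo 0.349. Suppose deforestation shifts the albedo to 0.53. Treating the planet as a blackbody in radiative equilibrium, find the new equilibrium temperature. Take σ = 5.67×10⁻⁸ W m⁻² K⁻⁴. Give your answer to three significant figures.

253 kelvin

T₂ = [S(1−α₂)/(4σ)]^(1/4) = [1970·0.47/(4σ)]^(1/4) = 252.8 K.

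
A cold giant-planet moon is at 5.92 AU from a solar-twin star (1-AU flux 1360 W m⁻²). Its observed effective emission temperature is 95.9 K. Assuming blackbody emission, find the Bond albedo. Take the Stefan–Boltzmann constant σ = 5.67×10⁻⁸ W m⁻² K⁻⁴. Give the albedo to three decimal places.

0.506

By the inverse-square law, S = 1360/5.92² = 38.81 W m⁻².
Rearranging the radiative balance, α = 1 − 4σT⁴/S.
σT⁴ = 4.796 W m⁻², so 4σT⁴ = 19.18 W m⁻².
Hence α = 1 − 19.18/38.81 = 0.5057.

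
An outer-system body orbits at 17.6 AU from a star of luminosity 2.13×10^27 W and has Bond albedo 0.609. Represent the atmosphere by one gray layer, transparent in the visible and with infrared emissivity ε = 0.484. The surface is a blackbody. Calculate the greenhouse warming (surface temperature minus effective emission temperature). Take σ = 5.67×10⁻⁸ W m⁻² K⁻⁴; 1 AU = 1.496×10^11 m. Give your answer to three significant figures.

d = 17.6 × 1.496×10^11 m = 2.633×10^12 m.
S = L/(4πd²) = 24.45 W m⁻².
At the top of the atmosphere, σT_e⁴ = S(1−α)/4 = 2.390 W m⁻², giving T_e = 80.58 K.
For a single slab of emissivity ε, T_s⁴ = 2T_e⁴/(2−ε); thus T_s = 80.58·(1.319)^(1/4) = 86.35 K.
T_s − T_e = 86.35 − 80.58 = 5.779 K.

5.78 kelvin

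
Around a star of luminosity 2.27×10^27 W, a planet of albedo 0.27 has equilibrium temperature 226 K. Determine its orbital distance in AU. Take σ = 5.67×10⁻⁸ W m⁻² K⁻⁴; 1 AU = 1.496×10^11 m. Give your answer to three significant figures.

3.16 AU

Energy balance gives S = 4σT⁴/(1−α) = 810.5 W m⁻².
Then d = [L/(4πS)]^(1/2) = 4.721×10^11 m, i.e. 3.156 AU.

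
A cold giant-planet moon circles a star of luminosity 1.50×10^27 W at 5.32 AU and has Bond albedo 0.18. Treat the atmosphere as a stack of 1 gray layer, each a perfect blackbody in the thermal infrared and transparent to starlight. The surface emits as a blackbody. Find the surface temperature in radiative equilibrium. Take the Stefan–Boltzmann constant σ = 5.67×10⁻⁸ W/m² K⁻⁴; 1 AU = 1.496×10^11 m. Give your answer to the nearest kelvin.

192 kelvin

d = 5.32 × 1.496×10^11 m = 7.959×10^11 m.
S = L/(4πd²) = 188.4 W/m².
OLR = S(1−α)/4 = 38.63 W/m²; the top layer radiates at T_e = 161.6 K.
For an N-layer opaque stack, T_s⁴ = (N+1)T_e⁴, hence T_s = (2)^(1/4)×161.6 K = 192.1 K.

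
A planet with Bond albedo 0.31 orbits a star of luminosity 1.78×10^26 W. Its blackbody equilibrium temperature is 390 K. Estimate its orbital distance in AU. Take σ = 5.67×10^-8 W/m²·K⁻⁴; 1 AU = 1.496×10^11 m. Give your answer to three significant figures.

The flux needed for this T is 4σT⁴/(1−0.31) = 7604 W/m².
From L = 4πd²S, d = √(1.78×10^26/(4π·7604)) = 4.316×10^10 m = 0.2885 AU.

0.289 AU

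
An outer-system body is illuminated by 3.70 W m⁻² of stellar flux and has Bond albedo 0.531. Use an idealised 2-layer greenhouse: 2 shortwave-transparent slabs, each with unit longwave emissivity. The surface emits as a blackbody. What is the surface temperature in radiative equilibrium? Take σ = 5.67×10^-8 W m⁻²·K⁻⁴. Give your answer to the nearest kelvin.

Top-of-atmosphere balance: σT_e⁴ = S(1−α)/4 = 0.4338 W m⁻² → T_e = 52.59 K.
Layer-by-layer balance gives σT_s⁴ = (N+1)σT_e⁴, so T_s = 3^¼·52.59 = 69.22 K.

69 kelvin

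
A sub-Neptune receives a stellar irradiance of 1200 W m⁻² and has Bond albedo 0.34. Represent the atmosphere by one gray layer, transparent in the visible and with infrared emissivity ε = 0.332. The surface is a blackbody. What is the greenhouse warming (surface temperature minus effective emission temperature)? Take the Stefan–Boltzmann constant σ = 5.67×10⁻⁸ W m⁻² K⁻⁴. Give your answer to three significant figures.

At the top of the atmosphere, σT_e⁴ = S(1−α)/4 = 198.0 W m⁻², giving T_e = 243.1 K.
For a single slab of emissivity ε, T_s⁴ = 2T_e⁴/(2−ε); thus T_s = 243.1·(1.199)^(1/4) = 254.4 K.
Greenhouse warming: T_s − T_e = 11.29 K.

11.3 K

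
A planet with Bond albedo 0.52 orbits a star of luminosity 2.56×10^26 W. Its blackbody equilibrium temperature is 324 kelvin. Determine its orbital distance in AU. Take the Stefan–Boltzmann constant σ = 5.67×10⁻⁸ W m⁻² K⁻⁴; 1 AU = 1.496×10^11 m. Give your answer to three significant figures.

Required flux: S = 4σT⁴/(1−α) = 5207 W m⁻².
Then d = [L/(4πS)]^(1/2) = 6.255×10^10 m, i.e. 0.4181 AU.

0.418 AU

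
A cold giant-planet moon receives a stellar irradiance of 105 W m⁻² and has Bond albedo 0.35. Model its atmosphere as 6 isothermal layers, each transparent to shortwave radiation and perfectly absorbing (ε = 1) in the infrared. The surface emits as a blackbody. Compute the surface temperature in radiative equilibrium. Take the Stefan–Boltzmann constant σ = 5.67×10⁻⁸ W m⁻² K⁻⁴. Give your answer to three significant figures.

OLR = S(1−α)/4 = 17.06 W m⁻²; the top layer radiates at T_e = 131.7 K.
With N = 6 opaque layers, T_s = (N+1)^(1/4)·T_e = 7^(1/4)·131.7 = 214.2 K.

214 kelvin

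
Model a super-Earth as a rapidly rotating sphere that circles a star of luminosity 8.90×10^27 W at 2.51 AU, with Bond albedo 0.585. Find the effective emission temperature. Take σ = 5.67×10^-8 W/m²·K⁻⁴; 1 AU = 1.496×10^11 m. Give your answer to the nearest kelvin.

310 kelvin

d = 2.51 × 1.496×10^11 m = 3.755×10^11 m.
S = L/(4πd²) = 5023 W/m².
Absorbed flux (global mean): S(1−α)/4 = 5023·0.415/4 = 521.1 W/m².
Set σT⁴ = 521.1 → T = (521.1/σ)^(1/4) = 309.6 K.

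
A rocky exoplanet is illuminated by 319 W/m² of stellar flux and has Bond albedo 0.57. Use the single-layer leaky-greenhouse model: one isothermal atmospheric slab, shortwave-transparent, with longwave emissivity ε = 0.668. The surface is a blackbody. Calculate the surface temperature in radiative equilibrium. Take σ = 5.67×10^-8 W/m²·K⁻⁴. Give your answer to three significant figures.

At the top of the atmosphere, σT_e⁴ = S(1−α)/4 = 34.29 W/m², giving T_e = 156.8 K.
The surface balance (absorbed SW + ε·downward IR = σT_s⁴) with T_a⁴ = T_s⁴/2 reduces to T_s = T_e·[2/(2−ε)]^¼ = 173.6 K.

174 kelvin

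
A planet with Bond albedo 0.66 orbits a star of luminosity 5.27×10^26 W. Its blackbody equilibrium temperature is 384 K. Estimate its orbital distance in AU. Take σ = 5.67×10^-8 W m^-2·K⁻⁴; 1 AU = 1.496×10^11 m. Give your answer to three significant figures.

0.359 AU

Energy balance gives S = 4σT⁴/(1−α) = 14500 W m^-2.
S = L/(4πd²) → d = √(L/4πS) = √(5.27×10^26/(4π·14500)) = 5.377×10^10 m = 0.3594 AU.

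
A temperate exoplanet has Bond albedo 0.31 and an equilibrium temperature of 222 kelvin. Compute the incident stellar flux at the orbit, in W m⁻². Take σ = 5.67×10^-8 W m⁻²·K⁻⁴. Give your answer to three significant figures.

798 W m⁻²

Invert the energy balance for S: S = 4σT⁴/(1−α).
The emitted flux is σT⁴ = 137.7 W m⁻².
S = 4·137.7/0.69 = 798.4 W m⁻².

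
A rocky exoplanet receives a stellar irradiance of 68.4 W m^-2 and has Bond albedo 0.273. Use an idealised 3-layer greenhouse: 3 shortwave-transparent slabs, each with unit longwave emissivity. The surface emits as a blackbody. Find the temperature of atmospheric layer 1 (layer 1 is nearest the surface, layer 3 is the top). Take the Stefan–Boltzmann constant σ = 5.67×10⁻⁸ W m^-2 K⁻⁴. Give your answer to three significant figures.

160 K

The effective emission temperature is T_e = [S(1−α)/(4σ)]^¼ = 121.7 K.
Each opaque layer satisfies 2T_j⁴ = T_{j−1}⁴ + T_{j+1}⁴, giving T_k⁴ = (N+1−k)T_e⁴.
T_1 = (3)^(1/4)·121.7 = 160.1 K.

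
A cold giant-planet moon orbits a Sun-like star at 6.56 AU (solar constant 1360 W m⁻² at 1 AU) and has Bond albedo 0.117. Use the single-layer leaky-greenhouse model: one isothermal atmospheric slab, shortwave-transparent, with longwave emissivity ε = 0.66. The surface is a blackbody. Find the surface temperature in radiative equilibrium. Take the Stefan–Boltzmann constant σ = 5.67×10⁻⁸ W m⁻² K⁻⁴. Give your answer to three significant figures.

Flux at the orbit: S = 1360/(6.56)² = 31.60 W m⁻².
The planet radiates to space at T_e = [S(1−α)/(4σ)]^(1/4) = 105.3 K.
Surface balance with a leaky layer gives σT_s⁴ = σT_e⁴·2/(2−ε), so T_s = T_e·[2/(2−0.66)]^(1/4) = 116.4 K.

116 K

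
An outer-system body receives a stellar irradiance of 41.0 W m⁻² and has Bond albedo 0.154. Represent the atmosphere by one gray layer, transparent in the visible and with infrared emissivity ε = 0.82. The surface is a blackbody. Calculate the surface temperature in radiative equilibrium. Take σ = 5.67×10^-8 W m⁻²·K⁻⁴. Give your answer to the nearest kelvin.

Effective emission temperature (TOA balance): σT_e⁴ = S(1−α)/4 = 8.671 W m⁻² → T_e = 111.2 K.
For a single slab of emissivity ε, T_s⁴ = 2T_e⁴/(2−ε); thus T_s = 111.2·(1.695)^(1/4) = 126.9 K.

127 K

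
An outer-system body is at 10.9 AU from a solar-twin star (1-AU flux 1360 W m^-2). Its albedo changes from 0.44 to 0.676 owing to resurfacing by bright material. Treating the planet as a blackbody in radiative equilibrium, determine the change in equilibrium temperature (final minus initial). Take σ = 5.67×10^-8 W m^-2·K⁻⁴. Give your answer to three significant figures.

-9.32 kelvin

Irradiance scales as 1/d², so S = 1360 W m^-2 × (1/10.9)² = 11.45 W m^-2.
With α = 0.44, T₁ = 72.91 K.
With α = 0.676, T₂ = 63.59 K.
Change: 63.59 − 72.91 = -9.322 K.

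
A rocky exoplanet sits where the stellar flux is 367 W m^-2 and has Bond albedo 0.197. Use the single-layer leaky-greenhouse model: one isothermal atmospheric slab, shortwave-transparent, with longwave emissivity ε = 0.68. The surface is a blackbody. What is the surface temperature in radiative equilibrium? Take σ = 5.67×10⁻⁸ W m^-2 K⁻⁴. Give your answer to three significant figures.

211 K

At the top of the atmosphere, σT_e⁴ = S(1−α)/4 = 73.68 W m^-2, giving T_e = 189.9 K.
For a single slab of emissivity ε, T_s⁴ = 2T_e⁴/(2−ε); thus T_s = 189.9·(1.515)^(1/4) = 210.6 K.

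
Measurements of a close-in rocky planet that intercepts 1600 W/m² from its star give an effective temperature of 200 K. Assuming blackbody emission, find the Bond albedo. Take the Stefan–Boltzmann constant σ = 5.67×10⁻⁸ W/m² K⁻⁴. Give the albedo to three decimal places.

Energy balance: S(1−α)/4 = σT⁴, so 1−α = 4σT⁴/S.
σT⁴ = 90.72 W/m², so 4σT⁴ = 362.9 W/m².
1−α = 362.9/1600 = 0.2268, so α = 0.7732.

0.773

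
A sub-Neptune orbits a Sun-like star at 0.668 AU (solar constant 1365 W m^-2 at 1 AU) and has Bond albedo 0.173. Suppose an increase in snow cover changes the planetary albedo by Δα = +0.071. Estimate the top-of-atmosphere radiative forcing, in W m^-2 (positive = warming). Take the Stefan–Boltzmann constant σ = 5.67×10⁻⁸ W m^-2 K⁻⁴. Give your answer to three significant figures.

-54.3 W m^-2

Flux at the orbit: S = 1365/(0.668)² = 3059 W m^-2.
TOA radiative forcing: ΔF = −S·Δα/4 = −3059·(+0.071)/4 = -54.30 W m^-2.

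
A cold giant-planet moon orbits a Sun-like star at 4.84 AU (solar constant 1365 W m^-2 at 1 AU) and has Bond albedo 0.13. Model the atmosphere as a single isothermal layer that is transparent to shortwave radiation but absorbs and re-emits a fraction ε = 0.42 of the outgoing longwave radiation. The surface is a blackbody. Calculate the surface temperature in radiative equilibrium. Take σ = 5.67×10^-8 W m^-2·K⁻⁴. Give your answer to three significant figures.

130 K

Irradiance scales as 1/d², so S = 1365 W m^-2 × (1/4.84)² = 58.27 W m^-2.
Effective emission temperature (TOA balance): σT_e⁴ = S(1−α)/4 = 12.67 W m^-2 → T_e = 122.3 K.
The surface balance (absorbed SW + ε·downward IR = σT_s⁴) with T_a⁴ = T_s⁴/2 reduces to T_s = T_e·[2/(2−ε)]^¼ = 129.7 K.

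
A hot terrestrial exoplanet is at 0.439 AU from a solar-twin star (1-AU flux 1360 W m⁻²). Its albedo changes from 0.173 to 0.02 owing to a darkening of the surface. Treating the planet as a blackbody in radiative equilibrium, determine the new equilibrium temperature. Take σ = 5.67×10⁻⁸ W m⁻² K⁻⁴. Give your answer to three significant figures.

418 K

By the inverse-square law, S = 1360/0.439² = 7057 W m⁻².
New equilibrium: T₂ = [(1−0.02)·7057/(4σ)]^(1/4) = 417.9 K.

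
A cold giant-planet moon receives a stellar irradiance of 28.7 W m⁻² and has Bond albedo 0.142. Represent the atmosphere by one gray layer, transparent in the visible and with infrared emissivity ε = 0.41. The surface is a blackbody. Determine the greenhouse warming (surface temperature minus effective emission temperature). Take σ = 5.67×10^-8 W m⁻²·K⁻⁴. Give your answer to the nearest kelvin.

6 kelvin

At the top of the atmosphere, σT_e⁴ = S(1−α)/4 = 6.156 W m⁻², giving T_e = 102.1 K.
For a single slab of emissivity ε, T_s⁴ = 2T_e⁴/(2−ε); thus T_s = 102.1·(1.258)^(1/4) = 108.1 K.
The atmosphere warms the surface by 6.026 K.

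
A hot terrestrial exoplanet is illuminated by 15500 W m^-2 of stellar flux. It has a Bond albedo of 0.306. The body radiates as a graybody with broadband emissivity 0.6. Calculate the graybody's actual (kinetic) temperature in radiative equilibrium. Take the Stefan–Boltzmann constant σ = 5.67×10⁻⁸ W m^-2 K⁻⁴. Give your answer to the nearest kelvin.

Averaging over the sphere, the absorbed flux is S(1−α)/4 = 2689 W m^-2.
Equating to εσT⁴ with ε = 0.6: T = (2689/0.6σ)^(1/4) = 530.2 K.

530 kelvin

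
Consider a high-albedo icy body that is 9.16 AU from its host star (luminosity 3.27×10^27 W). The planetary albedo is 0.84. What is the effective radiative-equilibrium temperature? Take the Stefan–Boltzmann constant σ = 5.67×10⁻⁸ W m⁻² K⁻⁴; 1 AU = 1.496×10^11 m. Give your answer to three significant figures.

d = 9.16 × 1.496×10^11 m = 1.370×10^12 m.
Flux at the orbit: S = L/(4πd²) = 3.27×10^27/(4π·(1.37×10^12)²) = 138.6 W m⁻².
Absorbed flux (global mean): S(1−α)/4 = 138.6·0.16/4 = 5.543 W m⁻².
In equilibrium σT⁴ equals this, so T = 99.44 K.

99.4 K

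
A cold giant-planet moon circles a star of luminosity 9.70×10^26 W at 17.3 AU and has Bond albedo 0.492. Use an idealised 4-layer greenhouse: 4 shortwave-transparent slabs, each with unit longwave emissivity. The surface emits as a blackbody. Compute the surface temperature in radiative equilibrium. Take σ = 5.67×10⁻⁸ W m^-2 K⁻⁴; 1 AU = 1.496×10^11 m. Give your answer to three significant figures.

107 K

d = 17.3 × 1.496×10^11 m = 2.588×10^12 m.
Flux at the orbit: S = L/(4πd²) = 9.70×10^26/(4π·(2.59×10^12)²) = 11.52 W m^-2.
OLR = S(1−α)/4 = 1.464 W m^-2; the top layer radiates at T_e = 71.28 K.
For an N-layer opaque stack, T_s⁴ = (N+1)T_e⁴, hence T_s = (5)^(1/4)×71.28 K = 106.6 K.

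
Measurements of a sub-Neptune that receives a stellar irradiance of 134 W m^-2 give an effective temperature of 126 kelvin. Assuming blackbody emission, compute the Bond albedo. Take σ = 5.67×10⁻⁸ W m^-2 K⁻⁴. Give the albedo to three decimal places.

From σT⁴ = S(1−α)/4 we invert for α: 1−α = 4σT⁴/S.
4σT⁴ = 4·5.67×10⁻⁸·(126)⁴ = 57.16 W m^-2.
1−α = 57.16/134.0 = 0.4266, so α = 0.5734.

0.573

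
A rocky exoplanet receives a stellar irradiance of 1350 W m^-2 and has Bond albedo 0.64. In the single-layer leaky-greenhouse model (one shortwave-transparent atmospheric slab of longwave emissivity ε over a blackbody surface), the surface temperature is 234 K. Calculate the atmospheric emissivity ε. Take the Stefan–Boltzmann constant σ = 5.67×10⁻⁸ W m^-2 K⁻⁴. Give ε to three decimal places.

0.571

First, T_e = [1350·(1−0.64)/(4σ)]^(1/4) = 215.2 K.
Inverting T_s⁴ = 2T_e⁴/(2−ε): (T_e/T_s)⁴ = 0.7147, so ε = 2(1 − 0.7147) = 0.5706.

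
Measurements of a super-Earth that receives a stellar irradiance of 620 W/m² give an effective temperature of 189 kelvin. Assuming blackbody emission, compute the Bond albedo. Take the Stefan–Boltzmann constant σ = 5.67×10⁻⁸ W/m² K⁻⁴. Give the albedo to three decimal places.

Rearranging the radiative balance, α = 1 − 4σT⁴/S.
σT⁴ = 72.35 W/m², so 4σT⁴ = 289.4 W/m².
1−α = 289.4/620.0 = 0.4668, so α = 0.5332.

0.533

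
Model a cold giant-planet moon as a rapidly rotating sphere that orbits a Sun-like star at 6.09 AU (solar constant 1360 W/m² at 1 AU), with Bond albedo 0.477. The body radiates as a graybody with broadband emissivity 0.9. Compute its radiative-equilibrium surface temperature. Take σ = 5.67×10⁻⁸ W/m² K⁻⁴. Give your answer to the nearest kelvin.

Irradiance scales as 1/d², so S = 1360 W/m² × (1/6.09)² = 36.67 W/m².
Absorbed flux (global mean): S(1−α)/4 = 36.67·0.523/4 = 4.795 W/m².
Equating to εσT⁴ with ε = 0.9: T = (4.795/0.9σ)^(1/4) = 98.45 K.

98 K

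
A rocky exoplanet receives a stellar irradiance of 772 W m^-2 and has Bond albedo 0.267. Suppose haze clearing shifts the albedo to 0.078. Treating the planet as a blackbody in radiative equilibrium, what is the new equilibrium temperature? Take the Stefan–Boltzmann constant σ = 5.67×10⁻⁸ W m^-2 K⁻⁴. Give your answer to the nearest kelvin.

New equilibrium: T₂ = [(1−0.078)·772.0/(4σ)]^(1/4) = 236.7 K.

237 K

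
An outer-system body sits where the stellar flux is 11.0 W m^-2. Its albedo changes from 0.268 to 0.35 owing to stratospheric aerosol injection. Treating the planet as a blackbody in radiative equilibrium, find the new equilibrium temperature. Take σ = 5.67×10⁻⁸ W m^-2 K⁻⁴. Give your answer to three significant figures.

With the new albedo, S(1−α₂)/4 = 1.788 W m^-2, so T₂ = 74.93 K.

74.9 kelvin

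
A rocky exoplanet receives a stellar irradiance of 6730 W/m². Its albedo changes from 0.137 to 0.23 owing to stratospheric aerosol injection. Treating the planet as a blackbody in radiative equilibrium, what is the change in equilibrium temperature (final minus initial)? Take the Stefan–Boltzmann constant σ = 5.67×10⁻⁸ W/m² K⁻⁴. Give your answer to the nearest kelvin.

Before: T₁ = [6730·0.863/(4σ)]^(1/4) = 400.0 K.
Final:   T₂ = [S(1−0.23)/(4σ)]^(1/4) = 388.8 K.
Change: 388.8 − 400.0 = -11.24 K.

-11 K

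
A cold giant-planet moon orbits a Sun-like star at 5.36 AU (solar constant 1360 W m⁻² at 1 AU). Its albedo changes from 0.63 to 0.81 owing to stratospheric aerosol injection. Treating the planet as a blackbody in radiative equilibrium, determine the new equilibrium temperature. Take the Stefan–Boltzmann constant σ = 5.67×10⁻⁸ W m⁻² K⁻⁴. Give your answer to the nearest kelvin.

79 kelvin

By the inverse-square law, S = 1360/5.36² = 47.34 W m⁻².
With the new albedo, S(1−α₂)/4 = 2.249 W m⁻², so T₂ = 79.36 K.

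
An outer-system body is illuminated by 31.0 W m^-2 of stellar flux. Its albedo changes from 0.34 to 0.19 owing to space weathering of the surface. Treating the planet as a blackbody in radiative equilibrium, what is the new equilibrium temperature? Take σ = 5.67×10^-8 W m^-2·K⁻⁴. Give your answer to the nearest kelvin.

103 kelvin

T₂ = [S(1−α₂)/(4σ)]^(1/4) = [31.00·0.81/(4σ)]^(1/4) = 102.6 K.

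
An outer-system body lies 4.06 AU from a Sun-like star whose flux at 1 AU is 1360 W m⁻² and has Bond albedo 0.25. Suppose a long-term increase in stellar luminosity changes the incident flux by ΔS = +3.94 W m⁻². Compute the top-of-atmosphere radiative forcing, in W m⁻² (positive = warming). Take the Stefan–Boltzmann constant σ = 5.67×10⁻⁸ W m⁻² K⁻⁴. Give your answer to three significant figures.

Flux at the orbit: S = 1360/(4.06)² = 82.51 W m⁻².
Only a fraction (1−α) is absorbed and it's spread over 4πR², so ΔF = (1−α)ΔS/4 = 0.7388 W m⁻².

0.739 W m⁻²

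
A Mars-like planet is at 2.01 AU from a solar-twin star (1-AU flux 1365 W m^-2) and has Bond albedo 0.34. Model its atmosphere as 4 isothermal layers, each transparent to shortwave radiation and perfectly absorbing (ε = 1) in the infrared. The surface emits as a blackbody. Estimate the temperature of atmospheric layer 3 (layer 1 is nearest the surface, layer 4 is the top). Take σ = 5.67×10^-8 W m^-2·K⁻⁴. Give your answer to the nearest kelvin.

211 K

By the inverse-square law, S = 1365/2.01² = 337.9 W m^-2.
OLR = S(1−α)/4 = 55.75 W m^-2; the top layer radiates at T_e = 177.1 K.
In the N-layer model, layer k (counted from the surface) has T_k = (N+1−k)^(1/4)·T_e.
T_3 = (2)^(1/4)·177.1 = 210.6 K.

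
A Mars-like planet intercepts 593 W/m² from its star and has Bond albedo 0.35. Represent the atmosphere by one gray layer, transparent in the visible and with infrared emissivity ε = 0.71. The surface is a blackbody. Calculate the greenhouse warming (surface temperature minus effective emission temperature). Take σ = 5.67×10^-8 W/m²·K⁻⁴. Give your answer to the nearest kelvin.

24 K

Effective emission temperature (TOA balance): σT_e⁴ = S(1−α)/4 = 96.36 W/m² → T_e = 203.0 K.
The surface balance (absorbed SW + ε·downward IR = σT_s⁴) with T_a⁴ = T_s⁴/2 reduces to T_s = T_e·[2/(2−ε)]^¼ = 226.6 K.
Greenhouse warming: T_s − T_e = 23.52 K.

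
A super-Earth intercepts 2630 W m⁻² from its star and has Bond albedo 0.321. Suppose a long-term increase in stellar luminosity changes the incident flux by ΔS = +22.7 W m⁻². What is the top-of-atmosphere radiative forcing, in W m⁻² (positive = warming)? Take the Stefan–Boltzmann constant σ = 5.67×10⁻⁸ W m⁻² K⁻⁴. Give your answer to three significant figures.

3.85 W m⁻²

ΔF = Δ[S(1−α)]/4 = (1−0.321)·+22.7/4 = 3.853 W m⁻².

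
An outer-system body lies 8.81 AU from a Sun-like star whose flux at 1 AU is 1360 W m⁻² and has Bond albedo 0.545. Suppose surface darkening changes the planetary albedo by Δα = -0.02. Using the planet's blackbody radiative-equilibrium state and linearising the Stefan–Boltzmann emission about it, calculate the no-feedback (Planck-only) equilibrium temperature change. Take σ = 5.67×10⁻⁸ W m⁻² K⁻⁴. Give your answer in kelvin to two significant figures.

Flux at the orbit: S = 1360/(8.81)² = 17.52 W m⁻².
The baseline emission temperature is T_e = 77.00 K.
TOA radiative forcing: ΔF = −S·Δα/4 = −17.52·(-0.02)/4 = 0.08761 W m⁻².
The Planck feedback parameter is 4σT_e³ = 0.1035 W m⁻²/K.
ΔT₀ = ΔF/λ_P = 0.08761/0.1035 = 0.846 K.

0.85 K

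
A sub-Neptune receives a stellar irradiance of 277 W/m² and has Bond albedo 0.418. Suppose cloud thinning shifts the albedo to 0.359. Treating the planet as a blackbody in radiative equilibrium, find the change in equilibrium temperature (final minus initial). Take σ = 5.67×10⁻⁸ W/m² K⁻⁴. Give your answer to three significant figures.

3.99 K

Before: T₁ = [277.0·0.582/(4σ)]^(1/4) = 163.3 K.
With α = 0.359, T₂ = 167.3 K.
Change: 167.3 − 163.3 = 3.990 K.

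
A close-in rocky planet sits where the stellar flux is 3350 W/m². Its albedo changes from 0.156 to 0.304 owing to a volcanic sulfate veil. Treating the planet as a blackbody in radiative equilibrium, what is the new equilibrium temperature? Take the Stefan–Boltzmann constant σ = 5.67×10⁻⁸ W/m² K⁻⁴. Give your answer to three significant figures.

318 K

With the new albedo, S(1−α₂)/4 = 582.9 W/m², so T₂ = 318.4 K.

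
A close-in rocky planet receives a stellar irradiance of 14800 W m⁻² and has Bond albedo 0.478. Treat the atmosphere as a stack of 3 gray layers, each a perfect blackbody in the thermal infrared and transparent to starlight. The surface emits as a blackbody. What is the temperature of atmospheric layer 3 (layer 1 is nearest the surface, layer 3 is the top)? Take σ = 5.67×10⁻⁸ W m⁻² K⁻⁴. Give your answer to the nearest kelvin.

430 K

OLR = S(1−α)/4 = 1931 W m⁻²; the top layer radiates at T_e = 429.6 K.
Each opaque layer satisfies 2T_j⁴ = T_{j−1}⁴ + T_{j+1}⁴, giving T_k⁴ = (N+1−k)T_e⁴.
With k = 3: T_3 = (3+1−3)^¼·429.6 K = 429.6 K.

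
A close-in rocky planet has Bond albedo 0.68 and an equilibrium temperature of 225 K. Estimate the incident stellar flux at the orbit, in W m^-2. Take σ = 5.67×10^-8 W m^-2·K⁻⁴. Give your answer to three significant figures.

From S(1−α)/4 = σT⁴: S = 4σT⁴/(1−α).
σT⁴ = 5.67×10⁻⁸·(225)⁴ = 145.3 W m^-2.
So S = 4×145.3/(1−0.68) = 1816 W m^-2.

1820 W m^-2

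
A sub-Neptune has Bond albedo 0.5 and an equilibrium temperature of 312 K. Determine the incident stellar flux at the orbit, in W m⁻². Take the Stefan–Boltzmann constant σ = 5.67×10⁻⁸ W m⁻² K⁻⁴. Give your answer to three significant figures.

Invert the energy balance for S: S = 4σT⁴/(1−α).
σT⁴ = 5.67×10⁻⁸·(312)⁴ = 537.3 W m⁻².
So S = 4×537.3/(1−0.5) = 4298 W m⁻².

4300 W m⁻²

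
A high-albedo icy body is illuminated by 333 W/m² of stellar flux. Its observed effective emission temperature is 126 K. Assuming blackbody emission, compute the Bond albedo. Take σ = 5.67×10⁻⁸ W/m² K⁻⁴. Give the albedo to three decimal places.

Rearranging the radiative balance, α = 1 − 4σT⁴/S.
4σT⁴ = 4·5.67×10⁻⁸·(126)⁴ = 57.16 W/m².
1−α = 57.16/333.0 = 0.1717, so α = 0.8283.

0.828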